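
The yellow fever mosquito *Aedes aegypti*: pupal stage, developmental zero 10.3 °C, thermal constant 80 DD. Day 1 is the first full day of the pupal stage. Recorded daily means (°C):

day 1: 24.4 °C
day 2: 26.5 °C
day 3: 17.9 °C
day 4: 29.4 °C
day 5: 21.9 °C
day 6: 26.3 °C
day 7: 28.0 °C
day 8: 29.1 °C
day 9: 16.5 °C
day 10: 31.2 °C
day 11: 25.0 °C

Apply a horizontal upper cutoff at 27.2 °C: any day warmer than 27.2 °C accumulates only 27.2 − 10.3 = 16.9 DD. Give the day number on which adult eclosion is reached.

Daily DD above 10.3 °C (capped at 16.9): 14.1, 16.2, 7.6, 16.9, 11.6, 16.0, 16.9, 16.9, 6.2, 16.9, 14.7.
Cumulative: 14.1, 30.3, 37.9, 54.8, 66.4, 82.4, 99.3, 116.2, 122.4, 139.3, 154.0.
The total first reaches 80 DD on day 6.

day 6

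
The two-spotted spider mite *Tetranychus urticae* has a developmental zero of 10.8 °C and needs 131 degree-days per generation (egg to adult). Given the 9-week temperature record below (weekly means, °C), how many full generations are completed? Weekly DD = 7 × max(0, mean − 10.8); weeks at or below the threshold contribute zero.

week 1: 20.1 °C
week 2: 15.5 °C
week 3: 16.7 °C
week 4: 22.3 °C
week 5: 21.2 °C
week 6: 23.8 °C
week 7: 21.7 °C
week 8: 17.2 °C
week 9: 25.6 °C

Weekly DD (7 × max(0, T̄ − 10.8)): 65.1, 32.9, 41.3, 80.5, 72.8, 91.0, 76.3, 44.8, 103.6.
Season total = 608.3 DD.
Complete generations = ⌊608.3 / 131⌋ = 4.

4 generations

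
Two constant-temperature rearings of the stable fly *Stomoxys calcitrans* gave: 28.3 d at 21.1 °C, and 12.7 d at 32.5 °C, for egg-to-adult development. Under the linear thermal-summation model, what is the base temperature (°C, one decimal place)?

Linear rate model ⇒ the product D·(T − T_b) is constant across temperatures.
28.3·(21.1 − T_b) = 12.7·(32.5 − T_b)
T_b = (28.3·21.1 − 12.7·32.5) / (28.3 − 12.7) = 184.38 / 15.6 = 11.819 °C ≈ 11.8 °C.

11.8 °C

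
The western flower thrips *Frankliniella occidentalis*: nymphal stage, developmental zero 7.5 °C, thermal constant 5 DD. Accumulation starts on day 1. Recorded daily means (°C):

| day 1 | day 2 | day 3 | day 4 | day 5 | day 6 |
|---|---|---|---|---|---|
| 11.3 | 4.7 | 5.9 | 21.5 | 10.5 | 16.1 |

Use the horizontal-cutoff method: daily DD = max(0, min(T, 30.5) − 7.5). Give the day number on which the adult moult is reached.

day 4

Daily DD above 7.5 °C (capped at 23.0): 3.8, 0.0, 0.0, 14.0, 3.0, 8.6.
Cumulative: 3.8, 3.8, 3.8, 17.8, 20.8, 29.4.
The total first reaches 5 DD on day 4.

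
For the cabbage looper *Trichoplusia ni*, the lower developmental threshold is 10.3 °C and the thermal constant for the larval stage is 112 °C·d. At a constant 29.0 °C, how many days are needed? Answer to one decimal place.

Daily accumulation = 29.0 − 10.3 = 18.7 DD/day.
Duration = 112 / 18.7 = 5.989 ≈ 6.0 days.

6.0 days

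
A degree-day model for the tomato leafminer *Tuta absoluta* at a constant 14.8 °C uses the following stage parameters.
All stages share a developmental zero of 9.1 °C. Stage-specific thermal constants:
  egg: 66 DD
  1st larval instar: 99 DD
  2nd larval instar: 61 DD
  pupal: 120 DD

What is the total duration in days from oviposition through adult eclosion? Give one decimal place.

60.7 days

Daily accumulation at 14.8 °C = 14.8 − 9.1 = 5.7 DD/day.
Total K = 66 + 99 + 61 + 120 = 346 DD.
Total duration = 346 / 5.7 = 60.702 ≈ 60.7 days.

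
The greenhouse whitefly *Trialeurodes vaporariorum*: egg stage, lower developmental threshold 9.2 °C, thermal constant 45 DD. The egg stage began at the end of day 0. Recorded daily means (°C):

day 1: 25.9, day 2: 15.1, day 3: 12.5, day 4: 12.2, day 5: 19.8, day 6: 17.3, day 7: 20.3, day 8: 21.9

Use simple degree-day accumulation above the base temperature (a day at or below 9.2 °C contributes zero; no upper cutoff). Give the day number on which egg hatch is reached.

Daily DD above 9.2 °C: 16.7, 5.9, 3.3, 3.0, 10.6, 8.1, 11.1, 12.7.
Cumulative: 16.7, 22.6, 25.9, 28.9, 39.5, 47.6, 58.7, 71.4.
The total first reaches 45 DD on day 6.

day 6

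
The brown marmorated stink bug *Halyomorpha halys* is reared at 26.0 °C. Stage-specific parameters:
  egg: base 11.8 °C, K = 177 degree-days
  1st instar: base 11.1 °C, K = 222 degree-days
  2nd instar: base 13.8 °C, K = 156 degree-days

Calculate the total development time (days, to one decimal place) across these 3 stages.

40.2 days

egg: 177 / (26.0 − 11.8) = 177 / 14.2 = 12.465 d.
1st instar: 222 / (26.0 − 11.1) = 222 / 14.9 = 14.899 d.
2nd instar: 156 / (26.0 − 13.8) = 156 / 12.2 = 12.787 d.
Sum = 40.151 ≈ 40.2 days.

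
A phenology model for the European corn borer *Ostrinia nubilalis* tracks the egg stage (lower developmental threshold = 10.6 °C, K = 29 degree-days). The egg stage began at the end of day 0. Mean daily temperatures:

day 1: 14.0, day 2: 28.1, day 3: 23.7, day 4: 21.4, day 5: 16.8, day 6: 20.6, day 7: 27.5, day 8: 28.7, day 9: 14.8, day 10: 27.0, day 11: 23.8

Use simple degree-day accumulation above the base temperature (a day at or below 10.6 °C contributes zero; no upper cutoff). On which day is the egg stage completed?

day 3

Daily DD above 10.6 °C: 3.4, 17.5, 13.1, 10.8, 6.2, 10.0, 16.9, 18.1, 4.2, 16.4, 13.2.
Cumulative: 3.4, 20.9, 34.0, 44.8, 51.0, 61.0, 77.9, 96.0, 100.2, 116.6, 129.8.
The total first reaches 29 DD on day 3.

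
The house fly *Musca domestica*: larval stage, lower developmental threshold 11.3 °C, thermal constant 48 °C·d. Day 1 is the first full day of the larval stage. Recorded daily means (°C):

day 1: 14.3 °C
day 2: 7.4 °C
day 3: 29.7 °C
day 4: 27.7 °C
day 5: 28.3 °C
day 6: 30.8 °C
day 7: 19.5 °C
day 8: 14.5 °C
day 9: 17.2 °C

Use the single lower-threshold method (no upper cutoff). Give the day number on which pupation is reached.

day 5

Daily DD above 11.3 °C: 3.0, 0.0, 18.4, 16.4, 17.0, 19.5, 8.2, 3.2, 5.9.
Cumulative: 3.0, 3.0, 21.4, 37.8, 54.8, 74.3, 82.5, 85.7, 91.6.
The total first reaches 48 DD on day 5.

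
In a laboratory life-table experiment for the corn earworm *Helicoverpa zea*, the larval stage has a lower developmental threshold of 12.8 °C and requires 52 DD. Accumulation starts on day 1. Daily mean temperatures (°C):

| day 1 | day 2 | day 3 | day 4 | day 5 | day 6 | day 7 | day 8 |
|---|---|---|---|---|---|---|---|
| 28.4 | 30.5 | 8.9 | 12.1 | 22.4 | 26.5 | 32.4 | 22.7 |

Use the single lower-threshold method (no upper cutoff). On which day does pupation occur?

day 6

Daily DD above 12.8 °C: 15.6, 17.7, 0.0, 0.0, 9.6, 13.7, 19.6, 9.9.
Cumulative: 15.6, 33.3, 33.3, 33.3, 42.9, 56.6, 76.2, 86.1.
The total first reaches 52 DD on day 6.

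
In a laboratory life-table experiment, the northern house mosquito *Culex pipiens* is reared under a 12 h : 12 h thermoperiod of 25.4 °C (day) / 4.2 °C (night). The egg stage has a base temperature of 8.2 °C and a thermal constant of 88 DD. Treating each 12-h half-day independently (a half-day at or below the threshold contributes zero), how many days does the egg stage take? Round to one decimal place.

Day half: max(0, 25.4 − 8.2) × 0.5 = 17.2 × 0.5 = 8.60 DD.
Night half: max(0, 4.2 − 8.2) × 0.5 = 0.0 × 0.5 = 0.00 DD.
Per 24 h: 8.60 DD/day.
Duration = 88 / 8.60 = 10.233 ≈ 10.2 days.

10.2 days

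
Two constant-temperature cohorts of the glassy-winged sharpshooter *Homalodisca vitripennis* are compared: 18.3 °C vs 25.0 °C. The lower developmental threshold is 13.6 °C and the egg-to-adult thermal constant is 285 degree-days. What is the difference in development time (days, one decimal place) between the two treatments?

At 18.3 °C: 285 / (18.3 − 13.6) = 285 / 4.7 = 60.638 d.
At 25.0 °C: 285 / (25.0 − 13.6) = 285 / 11.4 = 25.000 d.
Difference = |60.638 − 25.000| = 35.638 ≈ 35.6 days.

35.6 days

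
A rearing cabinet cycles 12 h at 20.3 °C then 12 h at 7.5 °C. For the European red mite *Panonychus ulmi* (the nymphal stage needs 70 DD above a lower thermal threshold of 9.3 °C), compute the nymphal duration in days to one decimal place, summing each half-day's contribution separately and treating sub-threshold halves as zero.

Day half: max(0, 20.3 − 9.3) × 0.5 = 11.0 × 0.5 = 5.50 DD.
Night half: max(0, 7.5 − 9.3) × 0.5 = 0.0 × 0.5 = 0.00 DD.
Per 24 h: 5.50 DD/day.
Duration = 70 / 5.50 = 12.727 ≈ 12.7 days.

12.7 days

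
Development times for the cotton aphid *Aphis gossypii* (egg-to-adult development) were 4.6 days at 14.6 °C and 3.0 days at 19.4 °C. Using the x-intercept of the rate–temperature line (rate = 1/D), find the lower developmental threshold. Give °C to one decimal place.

5.6 °C

Linear rate model ⇒ the product D·(T − T_b) is constant across temperatures.
4.6·(14.6 − T_b) = 3.0·(19.4 − T_b)
T_b = (4.6·14.6 − 3.0·19.4) / (4.6 − 3.0) = 8.96 / 1.6 = 5.600 °C ≈ 5.6 °C.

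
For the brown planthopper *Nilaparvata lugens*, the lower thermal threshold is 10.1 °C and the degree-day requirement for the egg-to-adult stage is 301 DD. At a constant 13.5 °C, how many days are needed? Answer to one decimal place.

88.5 days

Daily accumulation = 13.5 − 10.1 = 3.4 DD/day.
Duration = 301 / 3.4 = 88.529 ≈ 88.5 days.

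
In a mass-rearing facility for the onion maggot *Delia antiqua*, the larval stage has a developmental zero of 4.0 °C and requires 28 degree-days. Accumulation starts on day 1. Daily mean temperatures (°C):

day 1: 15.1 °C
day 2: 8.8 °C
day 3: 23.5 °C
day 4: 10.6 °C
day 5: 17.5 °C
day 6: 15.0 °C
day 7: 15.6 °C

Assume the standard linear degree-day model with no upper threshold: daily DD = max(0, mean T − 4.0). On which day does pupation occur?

Daily DD above 4.0 °C: 11.1, 4.8, 19.5, 6.6, 13.5, 11.0, 11.6.
Cumulative: 11.1, 15.9, 35.4, 42.0, 55.5, 66.5, 78.1.
The total first reaches 28 DD on day 3.

day 3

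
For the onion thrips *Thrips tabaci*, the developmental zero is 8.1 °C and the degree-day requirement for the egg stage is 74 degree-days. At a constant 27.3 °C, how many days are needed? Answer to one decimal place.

Daily accumulation = 27.3 − 8.1 = 19.2 DD/day.
Duration = 74 / 19.2 = 3.854 ≈ 3.9 days.

3.9 days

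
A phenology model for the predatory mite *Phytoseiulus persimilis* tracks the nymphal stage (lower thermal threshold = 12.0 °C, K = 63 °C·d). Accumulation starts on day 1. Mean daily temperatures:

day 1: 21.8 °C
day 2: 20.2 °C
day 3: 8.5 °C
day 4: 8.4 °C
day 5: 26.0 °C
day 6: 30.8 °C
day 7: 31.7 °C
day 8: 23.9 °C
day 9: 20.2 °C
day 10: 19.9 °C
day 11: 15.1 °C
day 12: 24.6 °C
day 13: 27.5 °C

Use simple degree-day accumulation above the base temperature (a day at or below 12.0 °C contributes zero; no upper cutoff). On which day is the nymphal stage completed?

Daily DD above 12.0 °C: 9.8, 8.2, 0.0, 0.0, 14.0, 18.8, 19.7, 11.9, 8.2, 7.9, 3.1, 12.6, 15.5.
Cumulative: 9.8, 18.0, 18.0, 18.0, 32.0, 50.8, 70.5, 82.4, 90.6, 98.5, 101.6, 114.2, 129.7.
The total first reaches 63 DD on day 7.

day 7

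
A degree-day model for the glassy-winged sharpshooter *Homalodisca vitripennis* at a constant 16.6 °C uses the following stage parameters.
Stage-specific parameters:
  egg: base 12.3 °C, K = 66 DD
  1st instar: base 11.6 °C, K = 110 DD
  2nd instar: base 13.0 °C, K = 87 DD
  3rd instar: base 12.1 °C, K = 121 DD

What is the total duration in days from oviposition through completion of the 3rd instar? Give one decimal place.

egg: 66 / (16.6 − 12.3) = 66 / 4.3 = 15.349 d.
1st instar: 110 / (16.6 − 11.6) = 110 / 5.0 = 22.000 d.
2nd instar: 87 / (16.6 − 13.0) = 87 / 3.6 = 24.167 d.
3rd instar: 121 / (16.6 − 12.1) = 121 / 4.5 = 26.889 d.
Sum = 88.404 ≈ 88.4 days.

88.4 days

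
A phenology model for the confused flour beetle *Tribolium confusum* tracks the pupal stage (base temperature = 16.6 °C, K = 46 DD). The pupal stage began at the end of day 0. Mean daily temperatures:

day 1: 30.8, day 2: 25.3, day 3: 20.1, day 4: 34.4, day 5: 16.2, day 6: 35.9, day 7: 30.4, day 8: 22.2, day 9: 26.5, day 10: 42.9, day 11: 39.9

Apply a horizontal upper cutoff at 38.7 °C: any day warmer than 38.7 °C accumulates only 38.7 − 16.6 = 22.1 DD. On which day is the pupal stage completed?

day 6

Daily DD above 16.6 °C (capped at 22.1): 14.2, 8.7, 3.5, 17.8, 0.0, 19.3, 13.8, 5.6, 9.9, 22.1, 22.1.
Cumulative: 14.2, 22.9, 26.4, 44.2, 44.2, 63.5, 77.3, 82.9, 92.8, 114.9, 137.0.
The total first reaches 46 DD on day 6.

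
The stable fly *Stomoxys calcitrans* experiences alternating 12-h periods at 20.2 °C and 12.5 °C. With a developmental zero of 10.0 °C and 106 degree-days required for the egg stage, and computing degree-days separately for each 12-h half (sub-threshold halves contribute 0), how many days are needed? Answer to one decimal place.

16.7 days

Day half: max(0, 20.2 − 10.0) × 0.5 = 10.2 × 0.5 = 5.10 DD.
Night half: max(0, 12.5 − 10.0) × 0.5 = 2.5 × 0.5 = 1.25 DD.
Per 24 h: 6.35 DD/day.
Duration = 106 / 6.35 = 16.693 ≈ 16.7 days.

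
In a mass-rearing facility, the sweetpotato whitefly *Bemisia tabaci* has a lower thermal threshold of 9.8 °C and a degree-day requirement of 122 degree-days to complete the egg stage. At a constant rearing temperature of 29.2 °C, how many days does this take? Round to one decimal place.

Daily accumulation = 29.2 − 9.8 = 19.4 DD/day.
Duration = 122 / 19.4 = 6.289 ≈ 6.3 days.

6.3 days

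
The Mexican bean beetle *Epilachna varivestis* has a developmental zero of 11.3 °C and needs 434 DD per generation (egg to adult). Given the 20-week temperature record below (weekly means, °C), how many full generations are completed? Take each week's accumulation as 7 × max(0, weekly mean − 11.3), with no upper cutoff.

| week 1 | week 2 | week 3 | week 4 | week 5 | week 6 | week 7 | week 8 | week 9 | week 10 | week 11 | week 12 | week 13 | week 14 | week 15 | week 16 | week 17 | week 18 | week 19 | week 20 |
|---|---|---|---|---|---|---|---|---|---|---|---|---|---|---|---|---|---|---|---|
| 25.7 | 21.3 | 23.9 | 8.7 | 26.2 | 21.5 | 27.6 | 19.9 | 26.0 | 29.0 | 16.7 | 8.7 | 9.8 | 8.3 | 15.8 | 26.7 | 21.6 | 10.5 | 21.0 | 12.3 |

2 generations

Weekly DD (7 × max(0, T̄ − 11.3)): 100.8, 70.0, 88.2, 0.0, 104.3, 71.4, 114.1, 60.2, 102.9, 123.9, 37.8, 0.0, 0.0, 0.0, 31.5, 107.8, 72.1, 0.0, 67.9, 7.0.
Season total = 1159.9 DD.
Complete generations = ⌊1159.9 / 434⌋ = 2.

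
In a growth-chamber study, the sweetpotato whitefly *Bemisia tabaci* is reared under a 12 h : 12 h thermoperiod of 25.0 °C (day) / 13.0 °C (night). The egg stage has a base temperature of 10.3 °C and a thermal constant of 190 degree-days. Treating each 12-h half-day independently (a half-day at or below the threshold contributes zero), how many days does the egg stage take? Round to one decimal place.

Day half: max(0, 25.0 − 10.3) × 0.5 = 14.7 × 0.5 = 7.35 DD.
Night half: max(0, 13.0 − 10.3) × 0.5 = 2.7 × 0.5 = 1.35 DD.
Per 24 h: 8.70 DD/day.
Duration = 190 / 8.70 = 21.839 ≈ 21.8 days.

21.8 days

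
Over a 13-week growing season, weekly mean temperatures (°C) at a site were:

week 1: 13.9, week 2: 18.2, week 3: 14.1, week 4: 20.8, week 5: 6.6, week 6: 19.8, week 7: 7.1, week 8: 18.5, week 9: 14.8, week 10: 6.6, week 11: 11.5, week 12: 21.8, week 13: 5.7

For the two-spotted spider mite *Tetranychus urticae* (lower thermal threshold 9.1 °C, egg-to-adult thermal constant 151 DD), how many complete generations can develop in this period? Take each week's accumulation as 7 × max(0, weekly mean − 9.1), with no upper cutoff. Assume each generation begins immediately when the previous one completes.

Weekly DD (7 × max(0, T̄ − 9.1)): 33.6, 63.7, 35.0, 81.9, 0.0, 74.9, 0.0, 65.8, 39.9, 0.0, 16.8, 88.9, 0.0.
Season total = 500.5 DD.
Complete generations = ⌊500.5 / 151⌋ = 3.

3 generations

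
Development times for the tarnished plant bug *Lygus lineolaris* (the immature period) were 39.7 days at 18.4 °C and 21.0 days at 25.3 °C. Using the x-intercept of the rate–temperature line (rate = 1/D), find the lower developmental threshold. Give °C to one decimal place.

Linear rate model ⇒ the product D·(T − T_b) is constant across temperatures.
39.7·(18.4 − T_b) = 21.0·(25.3 − T_b)
T_b = (39.7·18.4 − 21.0·25.3) / (39.7 − 21.0) = 199.18 / 18.7 = 10.651 °C ≈ 10.7 °C.

10.7 °C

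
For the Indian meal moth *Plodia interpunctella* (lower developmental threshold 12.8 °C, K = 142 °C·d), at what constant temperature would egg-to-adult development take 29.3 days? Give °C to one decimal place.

Required daily accumulation = 142 / 29.3 = 4.846 DD/day.
T = T_base + 4.846 = 12.8 + 4.846 = 17.646 ≈ 17.6 °C.

17.6 °C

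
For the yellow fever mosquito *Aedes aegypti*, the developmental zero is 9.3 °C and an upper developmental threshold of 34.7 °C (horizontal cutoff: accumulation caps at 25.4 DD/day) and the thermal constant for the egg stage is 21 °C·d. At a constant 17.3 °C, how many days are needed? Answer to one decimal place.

Daily accumulation = 17.3 − 9.3 = 8.0 DD/day.
Duration = 21 / 8.0 = 2.625 ≈ 2.6 days.

2.6 days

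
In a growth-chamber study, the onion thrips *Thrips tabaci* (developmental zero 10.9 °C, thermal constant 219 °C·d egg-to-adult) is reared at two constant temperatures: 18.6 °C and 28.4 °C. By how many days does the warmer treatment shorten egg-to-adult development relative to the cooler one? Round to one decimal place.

At 18.6 °C: 219 / (18.6 − 10.9) = 219 / 7.7 = 28.442 d.
At 28.4 °C: 219 / (28.4 − 10.9) = 219 / 17.5 = 12.514 d.
Difference = |28.442 − 12.514| = 15.927 ≈ 15.9 days.

15.9 days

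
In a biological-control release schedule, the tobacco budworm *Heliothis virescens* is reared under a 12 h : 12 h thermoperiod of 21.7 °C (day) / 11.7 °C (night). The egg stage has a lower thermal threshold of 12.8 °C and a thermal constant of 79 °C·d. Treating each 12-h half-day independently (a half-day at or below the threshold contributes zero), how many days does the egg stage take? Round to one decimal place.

17.8 days

Day half: max(0, 21.7 − 12.8) × 0.5 = 8.9 × 0.5 = 4.45 DD.
Night half: max(0, 11.7 − 12.8) × 0.5 = 0.0 × 0.5 = 0.00 DD.
Per 24 h: 4.45 DD/day.
Duration = 79 / 4.45 = 17.753 ≈ 17.8 days.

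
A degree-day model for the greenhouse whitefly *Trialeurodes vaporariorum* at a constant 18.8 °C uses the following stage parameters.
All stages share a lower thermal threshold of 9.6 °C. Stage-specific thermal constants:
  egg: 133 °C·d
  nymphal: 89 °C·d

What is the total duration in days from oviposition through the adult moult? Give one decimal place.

Daily accumulation at 18.8 °C = 18.8 − 9.6 = 9.2 DD/day.
Total K = 133 + 89 = 222 DD.
Total duration = 222 / 9.2 = 24.130 ≈ 24.1 days.

24.1 days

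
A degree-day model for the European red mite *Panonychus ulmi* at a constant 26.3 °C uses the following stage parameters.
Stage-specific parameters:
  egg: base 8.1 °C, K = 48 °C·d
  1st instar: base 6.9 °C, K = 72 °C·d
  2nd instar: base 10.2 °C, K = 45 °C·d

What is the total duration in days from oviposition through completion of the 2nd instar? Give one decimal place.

9.1 days

egg: 48 / (26.3 − 8.1) = 48 / 18.2 = 2.637 d.
1st instar: 72 / (26.3 − 6.9) = 72 / 19.4 = 3.711 d.
2nd instar: 45 / (26.3 − 10.2) = 45 / 16.1 = 2.795 d.
Sum = 9.144 ≈ 9.1 days.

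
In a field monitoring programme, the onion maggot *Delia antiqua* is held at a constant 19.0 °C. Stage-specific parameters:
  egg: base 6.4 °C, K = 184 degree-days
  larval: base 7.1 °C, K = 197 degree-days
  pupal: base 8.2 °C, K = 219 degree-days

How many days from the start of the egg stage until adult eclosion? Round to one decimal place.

51.4 days

egg: 184 / (19.0 − 6.4) = 184 / 12.6 = 14.603 d.
larval: 197 / (19.0 − 7.1) = 197 / 11.9 = 16.555 d.
pupal: 219 / (19.0 − 8.2) = 219 / 10.8 = 20.278 d.
Sum = 51.436 ≈ 51.4 days.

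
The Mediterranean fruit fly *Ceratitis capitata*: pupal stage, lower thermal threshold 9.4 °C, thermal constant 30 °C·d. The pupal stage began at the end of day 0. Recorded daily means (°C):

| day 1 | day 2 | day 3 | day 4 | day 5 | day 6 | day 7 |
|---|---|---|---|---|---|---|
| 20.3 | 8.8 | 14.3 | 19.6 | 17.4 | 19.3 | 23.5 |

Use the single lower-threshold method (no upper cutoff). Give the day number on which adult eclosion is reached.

day 5

Daily DD above 9.4 °C: 10.9, 0.0, 4.9, 10.2, 8.0, 9.9, 14.1.
Cumulative: 10.9, 10.9, 15.8, 26.0, 34.0, 43.9, 58.0.
The total first reaches 30 DD on day 5.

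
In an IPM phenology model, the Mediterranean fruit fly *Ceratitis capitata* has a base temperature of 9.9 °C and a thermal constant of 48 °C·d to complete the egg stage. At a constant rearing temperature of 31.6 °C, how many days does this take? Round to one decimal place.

2.2 days

Daily accumulation = 31.6 − 9.9 = 21.7 DD/day.
Duration = 48 / 21.7 = 2.212 ≈ 2.2 days.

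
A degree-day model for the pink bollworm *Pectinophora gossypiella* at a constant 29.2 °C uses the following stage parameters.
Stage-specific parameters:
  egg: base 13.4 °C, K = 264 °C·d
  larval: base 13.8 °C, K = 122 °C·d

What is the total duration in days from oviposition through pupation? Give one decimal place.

24.6 days

egg: 264 / (29.2 − 13.4) = 264 / 15.8 = 16.709 d.
larval: 122 / (29.2 − 13.8) = 122 / 15.4 = 7.922 d.
Sum = 24.631 ≈ 24.6 days.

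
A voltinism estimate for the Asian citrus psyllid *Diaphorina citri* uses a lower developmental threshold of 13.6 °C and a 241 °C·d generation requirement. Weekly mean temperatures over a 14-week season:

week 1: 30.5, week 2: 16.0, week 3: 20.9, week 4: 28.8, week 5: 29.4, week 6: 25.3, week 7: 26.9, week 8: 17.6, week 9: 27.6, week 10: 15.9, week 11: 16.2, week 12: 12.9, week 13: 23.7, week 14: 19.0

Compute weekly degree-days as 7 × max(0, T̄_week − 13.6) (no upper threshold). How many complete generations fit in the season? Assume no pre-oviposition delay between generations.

3 generations

Weekly DD (7 × max(0, T̄ − 13.6)): 118.3, 16.8, 51.1, 106.4, 110.6, 81.9, 93.1, 28.0, 98.0, 16.1, 18.2, 0.0, 70.7, 37.8.
Season total = 847.0 DD.
Complete generations = ⌊847.0 / 241⌋ = 3.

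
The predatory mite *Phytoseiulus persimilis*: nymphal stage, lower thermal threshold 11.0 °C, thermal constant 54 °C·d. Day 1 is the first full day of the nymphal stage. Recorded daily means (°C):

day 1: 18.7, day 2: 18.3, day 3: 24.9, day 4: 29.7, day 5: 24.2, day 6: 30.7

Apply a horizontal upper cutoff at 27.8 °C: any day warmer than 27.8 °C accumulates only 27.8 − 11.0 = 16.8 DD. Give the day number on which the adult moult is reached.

day 5

Daily DD above 11.0 °C (capped at 16.8): 7.7, 7.3, 13.9, 16.8, 13.2, 16.8.
Cumulative: 7.7, 15.0, 28.9, 45.7, 58.9, 75.7.
The total first reaches 54 DD on day 5.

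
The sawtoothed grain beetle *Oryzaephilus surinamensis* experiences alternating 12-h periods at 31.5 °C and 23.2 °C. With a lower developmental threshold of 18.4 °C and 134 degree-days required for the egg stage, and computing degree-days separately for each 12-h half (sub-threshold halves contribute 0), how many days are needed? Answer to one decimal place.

15.0 days

Day half: max(0, 31.5 − 18.4) × 0.5 = 13.1 × 0.5 = 6.55 DD.
Night half: max(0, 23.2 − 18.4) × 0.5 = 4.8 × 0.5 = 2.40 DD.
Per 24 h: 8.95 DD/day.
Duration = 134 / 8.95 = 14.972 ≈ 15.0 days.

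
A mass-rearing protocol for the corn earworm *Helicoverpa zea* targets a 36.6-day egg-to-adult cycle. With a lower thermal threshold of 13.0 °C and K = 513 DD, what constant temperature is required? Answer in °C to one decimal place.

Required daily accumulation = 513 / 36.6 = 14.016 DD/day.
T = T_base + 14.016 = 13.0 + 14.016 = 27.016 ≈ 27.0 °C.

27.0 °C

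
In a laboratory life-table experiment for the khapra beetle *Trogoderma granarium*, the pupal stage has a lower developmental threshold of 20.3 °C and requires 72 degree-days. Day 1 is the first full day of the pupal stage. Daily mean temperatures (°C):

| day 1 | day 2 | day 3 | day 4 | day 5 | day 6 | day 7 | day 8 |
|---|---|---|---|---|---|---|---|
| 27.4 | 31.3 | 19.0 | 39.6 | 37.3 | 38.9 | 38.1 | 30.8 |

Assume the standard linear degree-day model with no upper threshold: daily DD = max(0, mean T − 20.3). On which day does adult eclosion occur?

Daily DD above 20.3 °C: 7.1, 11.0, 0.0, 19.3, 17.0, 18.6, 17.8, 10.5.
Cumulative: 7.1, 18.1, 18.1, 37.4, 54.4, 73.0, 90.8, 101.3.
The total first reaches 72 DD on day 6.

day 6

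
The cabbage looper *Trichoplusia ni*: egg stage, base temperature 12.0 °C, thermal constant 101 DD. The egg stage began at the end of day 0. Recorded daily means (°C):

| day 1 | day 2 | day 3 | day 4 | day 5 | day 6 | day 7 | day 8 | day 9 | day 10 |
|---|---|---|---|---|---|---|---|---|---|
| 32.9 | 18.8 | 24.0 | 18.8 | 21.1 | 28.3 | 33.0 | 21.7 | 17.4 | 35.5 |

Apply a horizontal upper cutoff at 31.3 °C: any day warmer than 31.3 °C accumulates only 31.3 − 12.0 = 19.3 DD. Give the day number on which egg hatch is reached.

day 9

Daily DD above 12.0 °C (capped at 19.3): 19.3, 6.8, 12.0, 6.8, 9.1, 16.3, 19.3, 9.7, 5.4, 19.3.
Cumulative: 19.3, 26.1, 38.1, 44.9, 54.0, 70.3, 89.6, 99.3, 104.7, 124.0.
The total first reaches 101 DD on day 9.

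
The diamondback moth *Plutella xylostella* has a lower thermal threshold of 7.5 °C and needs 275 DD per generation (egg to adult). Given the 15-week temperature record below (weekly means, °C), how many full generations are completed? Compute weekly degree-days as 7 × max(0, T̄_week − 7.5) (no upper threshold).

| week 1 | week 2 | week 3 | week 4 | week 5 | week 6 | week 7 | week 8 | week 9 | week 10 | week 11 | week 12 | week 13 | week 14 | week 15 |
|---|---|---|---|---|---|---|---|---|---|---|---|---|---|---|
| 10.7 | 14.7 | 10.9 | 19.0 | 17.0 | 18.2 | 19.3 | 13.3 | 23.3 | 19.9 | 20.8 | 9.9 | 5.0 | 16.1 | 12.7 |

Weekly DD (7 × max(0, T̄ − 7.5)): 22.4, 50.4, 23.8, 80.5, 66.5, 74.9, 82.6, 40.6, 110.6, 86.8, 93.1, 16.8, 0.0, 60.2, 36.4.
Season total = 845.6 DD.
Complete generations = ⌊845.6 / 275⌋ = 3.

3 generations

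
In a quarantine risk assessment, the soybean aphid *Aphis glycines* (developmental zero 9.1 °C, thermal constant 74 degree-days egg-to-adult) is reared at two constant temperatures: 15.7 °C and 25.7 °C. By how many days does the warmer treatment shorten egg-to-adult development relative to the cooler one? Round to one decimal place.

6.8 days

At 15.7 °C: 74 / (15.7 − 9.1) = 74 / 6.6 = 11.212 d.
At 25.7 °C: 74 / (25.7 − 9.1) = 74 / 16.6 = 4.458 d.
Difference = |11.212 − 4.458| = 6.754 ≈ 6.8 days.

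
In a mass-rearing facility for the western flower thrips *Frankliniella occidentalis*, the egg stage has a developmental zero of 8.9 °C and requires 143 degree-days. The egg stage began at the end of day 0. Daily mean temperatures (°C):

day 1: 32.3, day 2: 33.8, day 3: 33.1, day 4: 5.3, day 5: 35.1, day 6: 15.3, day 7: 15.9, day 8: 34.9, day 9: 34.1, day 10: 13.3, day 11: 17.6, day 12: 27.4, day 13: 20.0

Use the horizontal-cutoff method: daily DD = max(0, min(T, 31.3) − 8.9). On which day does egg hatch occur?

day 9

Daily DD above 8.9 °C (capped at 22.4): 22.4, 22.4, 22.4, 0.0, 22.4, 6.4, 7.0, 22.4, 22.4, 4.4, 8.7, 18.5, 11.1.
Cumulative: 22.4, 44.8, 67.2, 67.2, 89.6, 96.0, 103.0, 125.4, 147.8, 152.2, 160.9, 179.4, 190.5.
The total first reaches 143 DD on day 9.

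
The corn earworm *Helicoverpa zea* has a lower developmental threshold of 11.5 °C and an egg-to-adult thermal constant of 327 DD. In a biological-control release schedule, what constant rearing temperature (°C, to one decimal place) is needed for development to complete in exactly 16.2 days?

31.7 °C

Required daily accumulation = 327 / 16.2 = 20.185 DD/day.
T = T_base + 20.185 = 11.5 + 20.185 = 31.685 ≈ 31.7 °C.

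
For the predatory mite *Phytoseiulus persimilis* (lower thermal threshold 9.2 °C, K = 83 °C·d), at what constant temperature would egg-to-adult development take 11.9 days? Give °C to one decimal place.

Required daily accumulation = 83 / 11.9 = 6.975 DD/day.
T = T_base + 6.975 = 9.2 + 6.975 = 16.175 ≈ 16.2 °C.

16.2 °C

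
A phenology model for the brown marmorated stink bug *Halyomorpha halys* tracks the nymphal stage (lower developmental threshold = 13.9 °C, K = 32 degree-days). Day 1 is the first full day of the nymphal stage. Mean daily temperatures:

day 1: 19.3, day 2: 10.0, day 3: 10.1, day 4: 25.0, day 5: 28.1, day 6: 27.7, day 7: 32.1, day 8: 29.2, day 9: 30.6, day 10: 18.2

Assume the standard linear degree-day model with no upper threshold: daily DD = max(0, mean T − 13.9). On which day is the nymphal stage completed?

Daily DD above 13.9 °C: 5.4, 0.0, 0.0, 11.1, 14.2, 13.8, 18.2, 15.3, 16.7, 4.3.
Cumulative: 5.4, 5.4, 5.4, 16.5, 30.7, 44.5, 62.7, 78.0, 94.7, 99.0.
The total first reaches 32 DD on day 6.

day 6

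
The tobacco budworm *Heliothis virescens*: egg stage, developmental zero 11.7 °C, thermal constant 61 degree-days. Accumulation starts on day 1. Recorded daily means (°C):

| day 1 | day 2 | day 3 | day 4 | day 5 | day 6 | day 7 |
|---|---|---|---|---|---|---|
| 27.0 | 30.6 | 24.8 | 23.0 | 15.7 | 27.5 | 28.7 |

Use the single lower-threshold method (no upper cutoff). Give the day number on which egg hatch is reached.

day 5

Daily DD above 11.7 °C: 15.3, 18.9, 13.1, 11.3, 4.0, 15.8, 17.0.
Cumulative: 15.3, 34.2, 47.3, 58.6, 62.6, 78.4, 95.4.
The total first reaches 61 DD on day 5.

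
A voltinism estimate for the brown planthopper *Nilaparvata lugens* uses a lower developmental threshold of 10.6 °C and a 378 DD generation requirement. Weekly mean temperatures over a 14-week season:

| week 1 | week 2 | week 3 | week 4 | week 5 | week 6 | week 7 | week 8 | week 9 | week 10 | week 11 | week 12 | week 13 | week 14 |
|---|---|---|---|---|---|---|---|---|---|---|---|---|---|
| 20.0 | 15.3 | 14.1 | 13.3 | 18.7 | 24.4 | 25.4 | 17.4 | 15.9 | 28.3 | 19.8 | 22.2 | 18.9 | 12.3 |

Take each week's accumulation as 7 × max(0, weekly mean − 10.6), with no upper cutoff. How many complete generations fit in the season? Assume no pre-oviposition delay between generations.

2 generations

Weekly DD (7 × max(0, T̄ − 10.6)): 65.8, 32.9, 24.5, 18.9, 56.7, 96.6, 103.6, 47.6, 37.1, 123.9, 64.4, 81.2, 58.1, 11.9.
Season total = 823.2 DD.
Complete generations = ⌊823.2 / 378⌋ = 2.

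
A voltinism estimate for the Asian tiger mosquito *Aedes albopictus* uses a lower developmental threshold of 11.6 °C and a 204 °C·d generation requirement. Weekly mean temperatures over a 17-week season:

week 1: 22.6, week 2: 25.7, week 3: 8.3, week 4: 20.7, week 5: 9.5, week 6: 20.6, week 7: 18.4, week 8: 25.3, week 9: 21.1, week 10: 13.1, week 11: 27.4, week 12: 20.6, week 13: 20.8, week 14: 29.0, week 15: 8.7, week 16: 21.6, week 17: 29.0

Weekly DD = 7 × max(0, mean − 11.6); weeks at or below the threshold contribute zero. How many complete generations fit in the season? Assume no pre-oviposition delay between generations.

Weekly DD (7 × max(0, T̄ − 11.6)): 77.0, 98.7, 0.0, 63.7, 0.0, 63.0, 47.6, 95.9, 66.5, 10.5, 110.6, 63.0, 64.4, 121.8, 0.0, 70.0, 121.8.
Season total = 1074.5 DD.
Complete generations = ⌊1074.5 / 204⌋ = 5.

5 generations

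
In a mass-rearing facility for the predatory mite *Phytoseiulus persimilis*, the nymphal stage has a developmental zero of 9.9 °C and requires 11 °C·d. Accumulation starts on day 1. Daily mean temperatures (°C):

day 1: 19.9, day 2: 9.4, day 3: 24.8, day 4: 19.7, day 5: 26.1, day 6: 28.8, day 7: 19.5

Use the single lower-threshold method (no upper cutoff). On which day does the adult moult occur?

day 3

Daily DD above 9.9 °C: 10.0, 0.0, 14.9, 9.8, 16.2, 18.9, 9.6.
Cumulative: 10.0, 10.0, 24.9, 34.7, 50.9, 69.8, 79.4.
The total first reaches 11 DD on day 3.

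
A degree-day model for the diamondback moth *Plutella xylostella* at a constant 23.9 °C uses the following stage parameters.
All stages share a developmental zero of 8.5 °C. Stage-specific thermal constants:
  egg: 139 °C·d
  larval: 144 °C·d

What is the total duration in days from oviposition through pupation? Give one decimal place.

18.4 days

Daily accumulation at 23.9 °C = 23.9 − 8.5 = 15.4 DD/day.
Total K = 139 + 144 = 283 DD.
Total duration = 283 / 15.4 = 18.377 ≈ 18.4 days.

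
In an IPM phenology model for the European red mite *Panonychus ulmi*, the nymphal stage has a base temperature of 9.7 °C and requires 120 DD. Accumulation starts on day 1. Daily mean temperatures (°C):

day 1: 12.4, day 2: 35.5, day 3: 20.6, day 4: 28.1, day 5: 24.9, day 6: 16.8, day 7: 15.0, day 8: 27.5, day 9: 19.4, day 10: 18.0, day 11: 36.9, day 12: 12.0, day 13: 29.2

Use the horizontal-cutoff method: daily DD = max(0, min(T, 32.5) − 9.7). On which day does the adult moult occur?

Daily DD above 9.7 °C (capped at 22.8): 2.7, 22.8, 10.9, 18.4, 15.2, 7.1, 5.3, 17.8, 9.7, 8.3, 22.8, 2.3, 19.5.
Cumulative: 2.7, 25.5, 36.4, 54.8, 70.0, 77.1, 82.4, 100.2, 109.9, 118.2, 141.0, 143.3, 162.8.
The total first reaches 120 DD on day 11.

day 11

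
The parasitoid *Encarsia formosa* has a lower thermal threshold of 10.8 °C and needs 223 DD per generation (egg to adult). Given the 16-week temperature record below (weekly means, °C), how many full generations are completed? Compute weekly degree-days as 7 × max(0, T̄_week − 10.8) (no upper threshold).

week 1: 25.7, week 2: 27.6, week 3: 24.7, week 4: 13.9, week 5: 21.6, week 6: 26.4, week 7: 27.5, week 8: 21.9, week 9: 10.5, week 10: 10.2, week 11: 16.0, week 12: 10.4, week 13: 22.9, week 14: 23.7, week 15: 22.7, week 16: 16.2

4 generations

Weekly DD (7 × max(0, T̄ − 10.8)): 104.3, 117.6, 97.3, 21.7, 75.6, 109.2, 116.9, 77.7, 0.0, 0.0, 36.4, 0.0, 84.7, 90.3, 83.3, 37.8.
Season total = 1052.8 DD.
Complete generations = ⌊1052.8 / 223⌋ = 4.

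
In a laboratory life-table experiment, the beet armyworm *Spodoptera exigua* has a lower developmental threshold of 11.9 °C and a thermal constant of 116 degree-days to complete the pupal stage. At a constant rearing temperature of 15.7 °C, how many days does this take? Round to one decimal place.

Daily accumulation = 15.7 − 11.9 = 3.8 DD/day.
Duration = 116 / 3.8 = 30.526 ≈ 30.5 days.

30.5 days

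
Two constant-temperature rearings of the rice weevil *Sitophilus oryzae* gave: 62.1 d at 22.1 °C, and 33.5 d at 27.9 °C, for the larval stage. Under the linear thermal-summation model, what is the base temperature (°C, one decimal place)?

15.3 °C

Linear rate model ⇒ the product D·(T − T_b) is constant across temperatures.
62.1·(22.1 − T_b) = 33.5·(27.9 − T_b)
T_b = (62.1·22.1 − 33.5·27.9) / (62.1 − 33.5) = 437.76 / 28.6 = 15.306 °C ≈ 15.3 °C.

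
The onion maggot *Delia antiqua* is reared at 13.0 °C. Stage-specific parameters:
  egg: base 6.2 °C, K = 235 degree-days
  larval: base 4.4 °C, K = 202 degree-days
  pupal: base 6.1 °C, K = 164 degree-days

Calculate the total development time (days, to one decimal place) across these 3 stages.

egg: 235 / (13.0 − 6.2) = 235 / 6.8 = 34.559 d.
larval: 202 / (13.0 − 4.4) = 202 / 8.6 = 23.488 d.
pupal: 164 / (13.0 − 6.1) = 164 / 6.9 = 23.768 d.
Sum = 81.815 ≈ 81.8 days.

81.8 days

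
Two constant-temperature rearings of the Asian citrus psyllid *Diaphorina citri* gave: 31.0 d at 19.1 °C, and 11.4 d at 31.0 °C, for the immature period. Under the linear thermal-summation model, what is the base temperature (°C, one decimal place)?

12.2 °C

Linear rate model ⇒ the product D·(T − T_b) is constant across temperatures.
31.0·(19.1 − T_b) = 11.4·(31.0 − T_b)
T_b = (31.0·19.1 − 11.4·31.0) / (31.0 − 11.4) = 238.70 / 19.6 = 12.179 °C ≈ 12.2 °C.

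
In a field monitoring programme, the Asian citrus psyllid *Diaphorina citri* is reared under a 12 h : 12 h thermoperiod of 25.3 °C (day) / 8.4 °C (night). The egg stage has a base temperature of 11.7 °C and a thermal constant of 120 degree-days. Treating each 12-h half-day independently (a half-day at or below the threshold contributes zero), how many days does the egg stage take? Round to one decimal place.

17.6 days

Day half: max(0, 25.3 − 11.7) × 0.5 = 13.6 × 0.5 = 6.80 DD.
Night half: max(0, 8.4 − 11.7) × 0.5 = 0.0 × 0.5 = 0.00 DD.
Per 24 h: 6.80 DD/day.
Duration = 120 / 6.80 = 17.647 ≈ 17.6 days.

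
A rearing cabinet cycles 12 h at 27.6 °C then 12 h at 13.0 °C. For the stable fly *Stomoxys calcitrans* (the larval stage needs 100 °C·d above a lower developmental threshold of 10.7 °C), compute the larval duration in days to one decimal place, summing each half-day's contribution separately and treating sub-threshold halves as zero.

Day half: max(0, 27.6 − 10.7) × 0.5 = 16.9 × 0.5 = 8.45 DD.
Night half: max(0, 13.0 − 10.7) × 0.5 = 2.3 × 0.5 = 1.15 DD.
Per 24 h: 9.60 DD/day.
Duration = 100 / 9.60 = 10.417 ≈ 10.4 days.

10.4 days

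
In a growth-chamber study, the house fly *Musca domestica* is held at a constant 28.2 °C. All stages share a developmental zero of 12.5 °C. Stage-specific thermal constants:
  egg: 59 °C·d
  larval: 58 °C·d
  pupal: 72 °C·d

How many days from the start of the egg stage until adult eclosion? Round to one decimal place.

Daily accumulation at 28.2 °C = 28.2 − 12.5 = 15.7 DD/day.
Total K = 59 + 58 + 72 = 189 DD.
Total duration = 189 / 15.7 = 12.038 ≈ 12.0 days.

12.0 days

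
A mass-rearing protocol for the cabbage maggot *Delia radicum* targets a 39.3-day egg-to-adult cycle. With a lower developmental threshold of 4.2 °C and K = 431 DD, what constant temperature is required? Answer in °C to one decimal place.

15.2 °C

Required daily accumulation = 431 / 39.3 = 10.967 DD/day.
T = T_base + 10.967 = 4.2 + 10.967 = 15.167 ≈ 15.2 °C.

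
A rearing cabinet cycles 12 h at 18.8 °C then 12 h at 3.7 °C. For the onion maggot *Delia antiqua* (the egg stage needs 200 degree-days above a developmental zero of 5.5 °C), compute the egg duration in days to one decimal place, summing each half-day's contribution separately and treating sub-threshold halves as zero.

Day half: max(0, 18.8 − 5.5) × 0.5 = 13.3 × 0.5 = 6.65 DD.
Night half: max(0, 3.7 − 5.5) × 0.5 = 0.0 × 0.5 = 0.00 DD.
Per 24 h: 6.65 DD/day.
Duration = 200 / 6.65 = 30.075 ≈ 30.1 days.

30.1 days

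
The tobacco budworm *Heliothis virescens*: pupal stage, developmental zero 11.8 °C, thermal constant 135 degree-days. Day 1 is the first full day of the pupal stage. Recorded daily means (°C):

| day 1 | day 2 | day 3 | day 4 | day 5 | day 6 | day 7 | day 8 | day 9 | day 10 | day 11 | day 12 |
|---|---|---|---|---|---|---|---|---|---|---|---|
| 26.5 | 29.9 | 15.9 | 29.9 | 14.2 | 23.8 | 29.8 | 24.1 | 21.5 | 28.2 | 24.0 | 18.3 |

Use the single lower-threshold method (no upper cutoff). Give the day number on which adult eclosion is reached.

Daily DD above 11.8 °C: 14.7, 18.1, 4.1, 18.1, 2.4, 12.0, 18.0, 12.3, 9.7, 16.4, 12.2, 6.5.
Cumulative: 14.7, 32.8, 36.9, 55.0, 57.4, 69.4, 87.4, 99.7, 109.4, 125.8, 138.0, 144.5.
The total first reaches 135 DD on day 11.

day 11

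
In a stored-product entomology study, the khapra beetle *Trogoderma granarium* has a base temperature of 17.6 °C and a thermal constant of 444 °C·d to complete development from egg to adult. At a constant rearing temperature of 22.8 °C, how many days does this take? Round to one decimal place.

85.4 days

Daily accumulation = 22.8 − 17.6 = 5.2 DD/day.
Duration = 444 / 5.2 = 85.385 ≈ 85.4 days.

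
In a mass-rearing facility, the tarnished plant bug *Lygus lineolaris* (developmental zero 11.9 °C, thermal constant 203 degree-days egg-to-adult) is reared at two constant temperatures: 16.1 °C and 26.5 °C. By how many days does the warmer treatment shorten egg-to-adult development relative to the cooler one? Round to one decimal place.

At 16.1 °C: 203 / (16.1 − 11.9) = 203 / 4.2 = 48.333 d.
At 26.5 °C: 203 / (26.5 − 11.9) = 203 / 14.6 = 13.904 d.
Difference = |48.333 − 13.904| = 34.429 ≈ 34.4 days.

34.4 days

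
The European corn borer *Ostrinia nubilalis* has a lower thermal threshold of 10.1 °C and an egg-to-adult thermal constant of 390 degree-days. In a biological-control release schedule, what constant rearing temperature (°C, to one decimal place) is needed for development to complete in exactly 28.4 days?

Required daily accumulation = 390 / 28.4 = 13.732 DD/day.
T = T_base + 13.732 = 10.1 + 13.732 = 23.832 ≈ 23.8 °C.

23.8 °C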